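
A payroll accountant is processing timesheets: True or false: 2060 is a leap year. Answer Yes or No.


Year: 2060
Divisible by 4? 2060 / 4 = 515.0 -> Yes
Divisible by 100? 2060 / 100 = 20.6 -> No
Divisible by 4 but not 100, so it IS a leap year

Yes


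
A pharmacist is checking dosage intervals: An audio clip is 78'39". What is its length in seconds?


Minutes: 78
Seconds: 39
Convert minutes to seconds: 78 x 60 = 4680
Add remaining seconds: 4680 + 39 = 4719

4719


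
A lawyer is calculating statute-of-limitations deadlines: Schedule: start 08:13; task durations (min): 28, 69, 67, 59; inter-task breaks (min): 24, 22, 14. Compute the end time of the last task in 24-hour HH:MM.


Start: 08:13 = 493 min from midnight
  after task 1 (28 min): 08:41
  after break (24 min): 09:05
  after task 2 (69 min): 10:14
  after break (22 min): 10:36
  after task 3 (67 min): 11:43
  after break (14 min): 11:57
  after task 4 (59 min): 12:56
Total elapsed: 283 minutes
End time: 12:56

12:56


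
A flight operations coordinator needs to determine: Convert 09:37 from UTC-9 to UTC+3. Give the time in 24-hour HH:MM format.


Local time: 09:37 at UTC-9 (offset -9h)
Target zone: UTC+3 (offset 3h)
Difference: 3 - (-9) = 12 hours
Calculation: 9 + (12) = 21
Result: 21:37

21:37


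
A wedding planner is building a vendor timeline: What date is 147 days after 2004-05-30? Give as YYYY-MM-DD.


Start: 2004-05-30
Adding 147 days
Days remaining in May: 1
After May: 146 days still to add
June 2004: 30 days, 116 remaining
July 2004: 31 days, 85 remaining
August 2004: 31 days, 54 remaining
September 2004: 30 days, 24 remaining
Result: 2004-10-24

2004-10-24


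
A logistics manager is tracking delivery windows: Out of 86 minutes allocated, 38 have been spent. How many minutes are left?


Total budget: 86 minutes
Time used: 38 minutes
Remaining: 86 - 38 = 48 minutes
Percent used: 44.2%
Percent remaining: 55.8%

48


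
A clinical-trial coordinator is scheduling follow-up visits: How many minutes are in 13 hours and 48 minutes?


Hours: 13
Minutes: 48
Convert hours to minutes: 13 x 60 = 780
Add remaining minutes: 780 + 48 = 828

828


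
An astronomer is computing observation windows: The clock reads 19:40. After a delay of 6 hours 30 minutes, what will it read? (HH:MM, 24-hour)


Start time: 19:40
Adding: 6 hours 30 minutes
Minutes: 40 + 30 = 70
Minute overflow: 70 >= 60, so carry 1 hour, minutes = 10
Hours: 19 + 6 + 1 = 26
Hour wraparound: 26 mod 24 = 2
Result: 02:10

02:10


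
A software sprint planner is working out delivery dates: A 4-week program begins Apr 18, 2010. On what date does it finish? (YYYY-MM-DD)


Start: 2010-04-18
Weeks to add: 4
Convert to days: 4 x 7 = 28 days
Add 28 days to 2010-04-18
Result: 2010-05-16

2010-05-16


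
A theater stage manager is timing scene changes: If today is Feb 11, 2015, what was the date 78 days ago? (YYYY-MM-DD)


Start: 2015-02-11
Subtracting 78 days
Days already passed in February: 11
After going back through February: 67 more days to subtract
January 2015: 31 days, 36 remaining
December 2014: 31 days, 5 remaining
November 2014 has 30 days, need 5
Result: 2014-11-25

2014-11-25


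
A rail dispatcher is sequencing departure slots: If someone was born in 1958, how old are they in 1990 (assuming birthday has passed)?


Birth year: 1958
Current year: 1990
Age = current year - birth year
Age = 1990 - 1958 = 32

32


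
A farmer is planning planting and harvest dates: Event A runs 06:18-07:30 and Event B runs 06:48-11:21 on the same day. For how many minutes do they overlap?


Interval A: [378, 450] minutes from midnight
Interval B: [408, 681] minutes from midnight
Overlap start = max(378, 408) = 408
Overlap end = min(450, 681) = 450
Overlap = 450 - 408 = 42 minutes

42


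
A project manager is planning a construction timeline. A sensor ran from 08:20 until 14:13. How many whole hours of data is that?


Start: 08:20
End: 14:13
Hour difference: 14 - 8 = 6 hours
Minute difference: 13 - 20 = -7 minutes
Total minutes: 353
Complete hours: 353 / 60 = 5 (remainder 53)

5


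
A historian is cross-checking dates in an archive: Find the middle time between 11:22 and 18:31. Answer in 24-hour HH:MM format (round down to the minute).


Start time: 11:22 = 682 minutes from midnight
End time: 18:31 = 1111 minutes from midnight
Sum: 682 + 1111 = 1793
Midpoint: 1793 / 2 = 896 minutes
Convert: 896 / 60 = 14 hours, 56 minutes
Result: 14:56

14:56


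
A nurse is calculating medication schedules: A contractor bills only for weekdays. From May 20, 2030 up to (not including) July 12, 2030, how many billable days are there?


Start: 2030-05-20 (Monday)
End (exclusive): 2030-07-12 (Friday)
Total calendar days: 53
Full weeks: 53 // 7 = 7 -> 35 weekdays
Remaining 4 days starting on Monday:
  Mon(w), Tue(w), Wed(w), Thu(w) -> 4 weekdays
Total business days: 35 + 4 = 39

39


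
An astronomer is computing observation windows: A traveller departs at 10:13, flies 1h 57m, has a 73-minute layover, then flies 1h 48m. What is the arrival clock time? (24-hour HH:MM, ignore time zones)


Depart: 10:13
Leg 1: +117 min -> 12:10
Layover: +73 min -> 13:23
Leg 2: +108 min -> 15:11
Total travel: 298 minutes = 4h 58m
Arrival: 15:11

15:11


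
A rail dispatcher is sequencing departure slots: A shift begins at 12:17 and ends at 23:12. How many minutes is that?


Start time: 12:17 = 737 minutes from midnight
End time: 23:12 = 1392 minutes from midnight
Difference: 1392 - 737 = 655 minutes
That is 10 hours and 55 minutes

655


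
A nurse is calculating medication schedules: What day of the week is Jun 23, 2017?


Date: 2017-06-23
January 1, 2017 is a Sunday
Day of year: 174
Offset from Jan 1: 173 days
173 mod 7 = 5
Result: Friday

Friday


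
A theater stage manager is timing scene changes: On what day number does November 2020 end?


Month: November
Year: 2020
November is a 30-day month
Total: 30 days

30


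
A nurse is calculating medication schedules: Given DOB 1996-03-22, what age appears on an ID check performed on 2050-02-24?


Birth: 1996-03-22
Reference: 2050-02-24
Year difference: 2050 - 1996 = 54
Has birthday (03-22) occurred by 02-24? No
Birthday not yet reached this year -> subtract 1
Age in full years: 53

53


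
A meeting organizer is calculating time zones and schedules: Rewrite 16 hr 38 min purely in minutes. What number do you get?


Hours: 16
Extra minutes: 38
Minutes per hour: 60
Hours to minutes: 16 x 60 = 960
Total: 960 + 38 = 998

998


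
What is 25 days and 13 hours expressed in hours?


Days: 25
Extra hours: 13
Hours per day: 24
Days to hours: 25 x 24 = 600
Total: 600 + 13 = 613

613


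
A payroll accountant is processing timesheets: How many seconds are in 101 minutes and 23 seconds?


Minutes: 101
Extra seconds: 23
Seconds per minute: 60
Minutes to seconds: 101 x 60 = 6060
Total: 6060 + 23 = 6083

6083


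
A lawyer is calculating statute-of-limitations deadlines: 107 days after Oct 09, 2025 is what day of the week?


Start: 2025-10-09 (Thursday)
Step 1 - find target date: add 107 days
  2025-10-09 + 107 days = 2026-01-24
Step 2 - day of week:
  107 mod 7 = 2
  Thursday + 2 days -> Saturday
Result: Saturday (2026-01-24)

Saturday


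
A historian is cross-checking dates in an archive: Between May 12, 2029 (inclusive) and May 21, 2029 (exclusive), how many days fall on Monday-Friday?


Start: 2029-05-12 (Saturday)
End (exclusive): 2029-05-21 (Monday)
Total calendar days: 9
Full weeks: 9 // 7 = 1 -> 5 weekdays
Remaining 2 days starting on Saturday:
  Sat(-), Sun(-) -> 0 weekdays
Total business days: 5 + 0 = 5

5


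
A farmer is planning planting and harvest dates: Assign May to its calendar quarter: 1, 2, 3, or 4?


Month: May (month 5)
Q1: January-March (months 1-3)
Q2: April-June (months 4-6)
Q3: July-September (months 7-9)
Q4: October-December (months 10-12)
Month 5 falls in Q2

2


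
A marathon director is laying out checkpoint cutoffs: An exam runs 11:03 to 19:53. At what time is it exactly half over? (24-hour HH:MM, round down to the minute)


Start time: 11:03 = 663 minutes from midnight
End time: 19:53 = 1193 minutes from midnight
Sum: 663 + 1193 = 1856
Midpoint: 1856 / 2 = 928 minutes
Convert: 928 / 60 = 15 hours, 28 minutes
Result: 15:28

15:28


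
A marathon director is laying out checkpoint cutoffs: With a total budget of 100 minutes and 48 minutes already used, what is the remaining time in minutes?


Total budget: 100 minutes
Time used: 48 minutes
Remaining: 100 - 48 = 52 minutes
Percent used: 48.0%
Percent remaining: 52.0%

52


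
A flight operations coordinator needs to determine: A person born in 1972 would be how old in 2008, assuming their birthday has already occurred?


Birth year: 1972
Current year: 2008
Age = current year - birth year
Age = 2008 - 1972 = 36

36


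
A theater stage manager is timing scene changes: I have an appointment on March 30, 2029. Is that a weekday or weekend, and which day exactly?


Date: 2029-03-30
January 1, 2029 is a Monday
Day of year: 89
Offset from Jan 1: 88 days
88 mod 7 = 4
Result: Friday

Friday


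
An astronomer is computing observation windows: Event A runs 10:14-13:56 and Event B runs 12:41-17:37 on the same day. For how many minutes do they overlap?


Interval A: [614, 836] minutes from midnight
Interval B: [761, 1057] minutes from midnight
Overlap start = max(614, 761) = 761
Overlap end = min(836, 1057) = 836
Overlap = 836 - 761 = 75 minutes

75


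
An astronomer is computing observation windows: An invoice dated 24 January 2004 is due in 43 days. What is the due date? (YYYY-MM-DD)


Start: 2004-01-24
Adding 43 days
Days remaining in January: 7
After January: 36 days still to add
February 2004: 29 days, 7 remaining
March 2004 has 31 days, need 7
Result: 2004-03-07

2004-03-07


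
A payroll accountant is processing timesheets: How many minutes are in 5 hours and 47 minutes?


Hours: 5
Extra minutes: 47
Minutes per hour: 60
Hours to minutes: 5 x 60 = 300
Total: 300 + 47 = 347

347


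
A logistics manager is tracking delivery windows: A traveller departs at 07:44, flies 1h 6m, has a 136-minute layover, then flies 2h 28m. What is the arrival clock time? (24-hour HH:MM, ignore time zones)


Depart: 07:44
Leg 1: +66 min -> 08:50
Layover: +136 min -> 11:06
Leg 2: +148 min -> 13:34
Total travel: 350 minutes = 5h 50m
Arrival: 13:34

13:34


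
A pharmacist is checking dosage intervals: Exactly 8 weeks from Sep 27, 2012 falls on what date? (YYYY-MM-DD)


Start: 2012-09-27
Weeks to add: 8
Convert to days: 8 x 7 = 56 days
Add 56 days to 2012-09-27
Result: 2012-11-22

2012-11-22


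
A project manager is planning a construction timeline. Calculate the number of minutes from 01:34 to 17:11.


Start time: 01:34 = 94 minutes from midnight
End time: 17:11 = 1031 minutes from midnight
Difference: 1031 - 94 = 937 minutes
That is 15 hours and 37 minutes

937


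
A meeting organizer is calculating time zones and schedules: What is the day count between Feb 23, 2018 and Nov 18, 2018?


Start date: 2018-02-23
End date: 2018-11-18
Feb 2018: +6 days
Mar 2018: +31 days
Apr 2018: +30 days
... (7 more months)
Total: 268 days

268


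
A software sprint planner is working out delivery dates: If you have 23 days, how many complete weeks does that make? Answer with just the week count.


Total days: 23
Days per week: 7
Division: 23 / 7 = 3 remainder 2
Complete weeks: 3
Remaining days: 2

3


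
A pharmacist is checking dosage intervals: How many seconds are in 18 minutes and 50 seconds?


Minutes: 18
Seconds: 50
Convert minutes to seconds: 18 x 60 = 1080
Add remaining seconds: 1080 + 50 = 1130

1130


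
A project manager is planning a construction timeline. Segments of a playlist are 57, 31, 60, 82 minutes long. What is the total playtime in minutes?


Durations: 57, 31, 60, 82
Running sum: 57
+ 31 = 88
+ 60 = 148
+ 82 = 230
Total duration: 230 minutes
That is 3 hours and 50 minutes

230


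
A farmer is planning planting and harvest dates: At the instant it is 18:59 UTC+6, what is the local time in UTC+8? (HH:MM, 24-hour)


Local time: 18:59 at UTC+6 (offset 6h)
Target zone: UTC+8 (offset 8h)
Difference: 8 - (6) = 2 hours
Calculation: 18 + (2) = 20
Result: 20:59

20:59


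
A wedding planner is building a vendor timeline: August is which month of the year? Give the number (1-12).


Calendar month order:
7. July
8. August <--
9. September
August is month number 8

8


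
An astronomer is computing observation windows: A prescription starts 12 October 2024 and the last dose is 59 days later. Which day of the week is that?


Start: 2024-10-12 (Saturday)
Step 1 - find target date: add 59 days
  2024-10-12 + 59 days = 2024-12-10
Step 2 - day of week:
  59 mod 7 = 3
  Saturday + 3 days -> Tuesday
Result: Tuesday (2024-12-10)

Tuesday


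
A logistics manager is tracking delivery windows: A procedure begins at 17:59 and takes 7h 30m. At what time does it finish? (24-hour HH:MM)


Start time: 17:59
Adding: 7 hours 30 minutes
Minutes: 59 + 30 = 89
Minute overflow: 89 >= 60, so carry 1 hour, minutes = 29
Hours: 17 + 7 + 1 = 25
Hour wraparound: 25 mod 24 = 1
Result: 01:29

01:29


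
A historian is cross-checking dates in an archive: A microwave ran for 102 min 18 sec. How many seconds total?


Minutes: 102
Extra seconds: 18
Seconds per minute: 60
Minutes to seconds: 102 x 60 = 6120
Total: 6120 + 18 = 6138

6138


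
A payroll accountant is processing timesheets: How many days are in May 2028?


Month: May
Year: 2028
May is a 31-day month
Total: 31 days

31


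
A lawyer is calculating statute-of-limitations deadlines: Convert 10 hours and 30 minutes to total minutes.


Hours: 10
Minutes: 30
Convert hours to minutes: 10 x 60 = 600
Add remaining minutes: 600 + 30 = 630

630


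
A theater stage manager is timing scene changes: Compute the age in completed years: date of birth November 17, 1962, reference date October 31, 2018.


Birth: 1962-11-17
Reference: 2018-10-31
Year difference: 2018 - 1962 = 56
Has birthday (11-17) occurred by 10-31? No
Birthday not yet reached this year -> subtract 1
Age in full years: 55

55


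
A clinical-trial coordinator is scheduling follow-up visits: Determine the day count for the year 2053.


Year: 2053
Check leap year rules:
Divisible by 4? No
2053 is not a leap year
Days: 365

365


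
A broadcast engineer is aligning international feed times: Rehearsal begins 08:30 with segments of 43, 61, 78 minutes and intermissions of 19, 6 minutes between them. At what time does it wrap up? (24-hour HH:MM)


Start: 08:30 = 510 min from midnight
  after task 1 (43 min): 09:13
  after break (19 min): 09:32
  after task 2 (61 min): 10:33
  after break (6 min): 10:39
  after task 3 (78 min): 11:57
Total elapsed: 207 minutes
End time: 11:57

11:57


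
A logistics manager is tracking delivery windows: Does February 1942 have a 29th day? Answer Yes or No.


Year: 1942
Divisible by 4? 1942 / 4 = 485.5 -> No
Not divisible by 4, so NOT a leap year

No


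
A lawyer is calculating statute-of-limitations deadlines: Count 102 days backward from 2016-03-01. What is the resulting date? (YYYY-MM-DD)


Start: 2016-03-01
Subtracting 102 days
Days already passed in March: 1
After going back through March: 101 more days to subtract
February 2016: 29 days, 72 remaining
January 2016: 31 days, 41 remaining
December 2015: 31 days, 10 remaining
November 2015 has 30 days, need 10
Result: 2015-11-20

2015-11-20


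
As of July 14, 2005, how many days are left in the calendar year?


Start: July 14, 2005
End: December 31, 2005
Days left in July: 17
August: 31
September: 30
October: 31
November: 30
... plus remaining months
Sum of remaining months: 153
Total: 17 + 153 = 170

170


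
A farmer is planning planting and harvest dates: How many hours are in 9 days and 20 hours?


Days: 9
Extra hours: 20
Hours per day: 24
Days to hours: 9 x 24 = 216
Total: 216 + 20 = 236

236


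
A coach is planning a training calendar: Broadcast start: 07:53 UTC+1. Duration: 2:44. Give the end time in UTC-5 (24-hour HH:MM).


Start: 07:53 in UTC+1
Step 1 - add duration:
  minutes: 53 + 44 = 97 (carry 1h)
  hours: 7 + 2 + 1 = 10
  end in UTC+1: 10:37
Step 2 - convert UTC+1 -> UTC-5:
  offset difference: -5 - (1) = -6 hours
  10 + (-6) = 4 -> mod 24 = 4
Result: 04:37 in UTC-5

04:37


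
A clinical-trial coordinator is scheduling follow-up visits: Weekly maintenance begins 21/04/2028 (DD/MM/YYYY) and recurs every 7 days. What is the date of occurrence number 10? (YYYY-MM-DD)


First occurrence: 2028-04-21 (occurrence 1)
Each occurrence is 7 days after the previous.
Occurrence 10 is 9 weeks after the first.
9 weeks = 63 days
2028-04-21 + 63 days = 2028-06-23

2028-06-23


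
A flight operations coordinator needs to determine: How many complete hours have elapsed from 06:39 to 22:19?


Start: 06:39
End: 22:19
Hour difference: 22 - 6 = 16 hours
Minute difference: 19 - 39 = -20 minutes
Total minutes: 940
Complete hours: 940 / 60 = 15 (remainder 40)

15


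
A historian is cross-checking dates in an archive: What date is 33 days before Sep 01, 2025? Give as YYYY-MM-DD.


Start: 2025-09-01
Subtracting 33 days
Days already passed in September: 1
After going back through September: 32 more days to subtract
August 2025: 31 days, 1 remaining
July 2025 has 31 days, need 1
Result: 2025-07-30

2025-07-30


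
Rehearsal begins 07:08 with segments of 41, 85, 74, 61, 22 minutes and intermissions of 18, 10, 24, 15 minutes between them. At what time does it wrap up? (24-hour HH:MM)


Start: 07:08 = 428 min from midnight
  after task 1 (41 min): 07:49
  after break (18 min): 08:07
  after task 2 (85 min): 09:32
  after break (10 min): 09:42
  after task 3 (74 min): 10:56
  after break (24 min): 11:20
  after task 4 (61 min): 12:21
  after break (15 min): 12:36
  after task 5 (22 min): 12:58
Total elapsed: 350 minutes
End time: 12:58

12:58


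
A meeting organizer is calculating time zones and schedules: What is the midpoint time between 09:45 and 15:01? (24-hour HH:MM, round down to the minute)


Start time: 09:45 = 585 minutes from midnight
End time: 15:01 = 901 minutes from midnight
Sum: 585 + 901 = 1486
Midpoint: 1486 / 2 = 743 minutes
Convert: 743 / 60 = 12 hours, 23 minutes
Result: 12:23

12:23


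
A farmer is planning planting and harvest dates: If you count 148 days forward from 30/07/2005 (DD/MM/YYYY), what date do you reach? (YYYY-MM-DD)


Start: 2005-07-30
Adding 148 days
Days remaining in July: 1
After July: 147 days still to add
August 2005: 31 days, 116 remaining
September 2005: 30 days, 86 remaining
October 2005: 31 days, 55 remaining
November 2005: 30 days, 25 remaining
Result: 2005-12-25

2005-12-25


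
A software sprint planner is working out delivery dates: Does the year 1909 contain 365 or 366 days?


Year: 1909
Check leap year rules:
Divisible by 4? No
1909 is not a leap year
Days: 365

365


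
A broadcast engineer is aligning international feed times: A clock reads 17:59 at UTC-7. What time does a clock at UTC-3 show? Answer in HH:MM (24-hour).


Local time: 17:59 at UTC-7 (offset -7h)
Target zone: UTC-3 (offset -3h)
Difference: -3 - (-7) = 4 hours
Calculation: 17 + (4) = 21
Result: 21:59

21:59


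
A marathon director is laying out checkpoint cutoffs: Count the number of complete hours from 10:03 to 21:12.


Start: 10:03
End: 21:12
Hour difference: 21 - 10 = 11 hours
Minute difference: 12 - 3 = 9 minutes
Total minutes: 669
Complete hours: 669 / 60 = 11 (remainder 9)

11


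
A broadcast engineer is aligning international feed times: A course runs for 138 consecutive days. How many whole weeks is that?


Total days: 138
Days per week: 7
Division: 138 / 7 = 19 remainder 5
Complete weeks: 19
Remaining days: 5

19


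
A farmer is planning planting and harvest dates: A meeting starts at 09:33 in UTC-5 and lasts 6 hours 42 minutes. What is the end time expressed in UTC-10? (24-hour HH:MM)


Start: 09:33 in UTC-5
Step 1 - add duration:
  minutes: 33 + 42 = 75 (carry 1h)
  hours: 9 + 6 + 1 = 16
  end in UTC-5: 16:15
Step 2 - convert UTC-5 -> UTC-10:
  offset difference: -10 - (-5) = -5 hours
  16 + (-5) = 11 -> mod 24 = 11
Result: 11:15 in UTC-10

11:15


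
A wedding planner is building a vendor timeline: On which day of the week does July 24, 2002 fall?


Date: 2002-07-24
January 1, 2002 is a Tuesday
Day of year: 205
Offset from Jan 1: 204 days
204 mod 7 = 1
Result: Wednesday

Wednesday


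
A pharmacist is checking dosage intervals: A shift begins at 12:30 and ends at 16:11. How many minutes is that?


Start time: 12:30 = 750 minutes from midnight
End time: 16:11 = 971 minutes from midnight
Difference: 971 - 750 = 221 minutes
That is 3 hours and 41 minutes

221


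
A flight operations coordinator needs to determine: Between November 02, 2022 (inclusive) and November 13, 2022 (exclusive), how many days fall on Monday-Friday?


Start: 2022-11-02 (Wednesday)
End (exclusive): 2022-11-13 (Sunday)
Total calendar days: 11
Full weeks: 11 // 7 = 1 -> 5 weekdays
Remaining 4 days starting on Wednesday:
  Wed(w), Thu(w), Fri(w), Sat(-) -> 3 weekdays
Total business days: 5 + 3 = 8

8


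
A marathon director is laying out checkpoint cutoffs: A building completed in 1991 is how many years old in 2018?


Birth year: 1991
Current year: 2018
Age = current year - birth year
Age = 2018 - 1991 = 27

27


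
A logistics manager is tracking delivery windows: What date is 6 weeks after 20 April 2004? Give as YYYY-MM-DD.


Start: 2004-04-20
Weeks to add: 6
Convert to days: 6 x 7 = 42 days
Add 42 days to 2004-04-20
Result: 2004-06-01

2004-06-01


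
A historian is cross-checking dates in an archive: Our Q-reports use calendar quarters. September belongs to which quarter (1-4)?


Month: September (month 9)
Q1: January-March (months 1-3)
Q2: April-June (months 4-6)
Q3: July-September (months 7-9)
Q4: October-December (months 10-12)
Month 9 falls in Q3

3


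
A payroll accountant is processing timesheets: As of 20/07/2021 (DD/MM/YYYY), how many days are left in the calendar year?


Start: July 20, 2021
End: December 31, 2021
Days left in July: 11
August: 31
September: 30
October: 31
November: 30
... plus remaining months
Sum of remaining months: 153
Total: 11 + 153 = 164

164


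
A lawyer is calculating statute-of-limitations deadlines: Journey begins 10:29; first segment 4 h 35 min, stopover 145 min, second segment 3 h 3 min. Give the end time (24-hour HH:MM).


Depart: 10:29
Leg 1: +275 min -> 15:04
Layover: +145 min -> 17:29
Leg 2: +183 min -> 20:32
Total travel: 603 minutes = 10h 3m
Arrival: 20:32

20:32


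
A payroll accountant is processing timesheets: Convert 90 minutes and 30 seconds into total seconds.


Minutes: 90
Seconds: 30
Convert minutes to seconds: 90 x 60 = 5400
Add remaining seconds: 5400 + 30 = 5430

5430


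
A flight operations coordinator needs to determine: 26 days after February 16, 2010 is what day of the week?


Start: 2010-02-16 (Tuesday)
Step 1 - find target date: add 26 days
  2010-02-16 + 26 days = 2010-03-14
Step 2 - day of week:
  26 mod 7 = 5
  Tuesday + 5 days -> Sunday
Result: Sunday (2010-03-14)

Sunday


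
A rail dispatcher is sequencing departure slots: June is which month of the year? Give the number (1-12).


Calendar month order:
5. May
6. June <--
7. July
June is month number 6

6


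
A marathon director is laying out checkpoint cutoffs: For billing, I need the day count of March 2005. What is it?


Month: March
Year: 2005
March is a 31-day month
Total: 31 days

31


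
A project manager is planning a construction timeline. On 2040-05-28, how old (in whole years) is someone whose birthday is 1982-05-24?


Birth: 1982-05-24
Reference: 2040-05-28
Year difference: 2040 - 1982 = 58
Has birthday (05-24) occurred by 05-28? Yes
Age in full years: 58

58


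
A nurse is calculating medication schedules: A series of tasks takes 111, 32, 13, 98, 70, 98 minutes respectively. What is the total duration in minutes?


Durations: 111, 32, 13, 98, 70, 98
Running sum: 111
+ 32 = 143
+ 13 = 156
+ 98 = 254
+ 70 = 324
+ 98 = 422
Total duration: 422 minutes
That is 7 hours and 2 minutes

422


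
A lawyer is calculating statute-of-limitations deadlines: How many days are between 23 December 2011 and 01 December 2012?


Start date: 2011-12-23
End date: 2012-12-01
Dec 2011: +9 days
Jan 2012: +31 days
Feb 2012: +29 days
... (9 more months)
Total: 344 days

344


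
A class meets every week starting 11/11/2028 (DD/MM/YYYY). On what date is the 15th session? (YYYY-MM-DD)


First occurrence: 2028-11-11 (occurrence 1)
Each occurrence is 7 days after the previous.
Occurrence 15 is 14 weeks after the first.
14 weeks = 98 days
2028-11-11 + 98 days = 2029-02-17

2029-02-17


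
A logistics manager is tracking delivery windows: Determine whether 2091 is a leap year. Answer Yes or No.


Year: 2091
Divisible by 4? 2091 / 4 = 522.75 -> No
Not divisible by 4, so NOT a leap year

No


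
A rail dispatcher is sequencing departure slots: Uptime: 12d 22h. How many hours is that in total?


Days: 12
Extra hours: 22
Hours per day: 24
Days to hours: 12 x 24 = 288
Total: 288 + 22 = 310

310


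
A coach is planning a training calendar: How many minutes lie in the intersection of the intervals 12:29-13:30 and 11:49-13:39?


Interval A: [749, 810] minutes from midnight
Interval B: [709, 819] minutes from midnight
Overlap start = max(749, 709) = 749
Overlap end = min(810, 819) = 810
Overlap = 810 - 749 = 61 minutes

61


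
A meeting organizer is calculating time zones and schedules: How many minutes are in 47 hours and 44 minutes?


Hours: 47
Minutes: 44
Convert hours to minutes: 47 x 60 = 2820
Add remaining minutes: 2820 + 44 = 2864

2864


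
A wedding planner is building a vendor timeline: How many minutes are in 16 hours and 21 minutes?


Hours: 16
Extra minutes: 21
Minutes per hour: 60
Hours to minutes: 16 x 60 = 960
Total: 960 + 21 = 981

981


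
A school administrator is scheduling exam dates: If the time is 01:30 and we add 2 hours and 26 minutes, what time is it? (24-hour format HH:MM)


Start time: 01:30
Adding: 2 hours 26 minutes
Minutes: 30 + 26 = 56
Hours: 1 + 2 + 0 = 3
Result: 03:56

03:56


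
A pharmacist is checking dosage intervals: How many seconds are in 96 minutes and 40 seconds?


Minutes: 96
Extra seconds: 40
Seconds per minute: 60
Minutes to seconds: 96 x 60 = 5760
Total: 5760 + 40 = 5800

5800


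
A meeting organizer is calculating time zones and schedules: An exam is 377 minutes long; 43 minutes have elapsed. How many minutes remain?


Total budget: 377 minutes
Time used: 43 minutes
Remaining: 377 - 43 = 334 minutes
Percent used: 11.4%
Percent remaining: 88.6%

334


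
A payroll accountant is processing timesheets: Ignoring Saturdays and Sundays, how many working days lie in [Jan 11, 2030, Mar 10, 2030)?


Start: 2030-01-11 (Friday)
End (exclusive): 2030-03-10 (Sunday)
Total calendar days: 58
Full weeks: 58 // 7 = 8 -> 40 weekdays
Remaining 2 days starting on Friday:
  Fri(w), Sat(-) -> 1 weekdays
Total business days: 40 + 1 = 41

41


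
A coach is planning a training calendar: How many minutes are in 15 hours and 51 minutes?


Hours: 15
Extra minutes: 51
Minutes per hour: 60
Hours to minutes: 15 x 60 = 900
Total: 900 + 51 = 951

951


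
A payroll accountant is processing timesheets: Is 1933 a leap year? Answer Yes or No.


Year: 1933
Divisible by 4? 1933 / 4 = 483.25 -> No
Not divisible by 4, so NOT a leap year

No


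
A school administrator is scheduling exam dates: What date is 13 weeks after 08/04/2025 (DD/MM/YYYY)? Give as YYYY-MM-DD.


Start: 2025-04-08
Weeks to add: 13
Convert to days: 13 x 7 = 91 days
Add 91 days to 2025-04-08
Result: 2025-07-08

2025-07-08


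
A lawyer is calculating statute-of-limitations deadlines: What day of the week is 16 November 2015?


Date: 2015-11-16
January 1, 2015 is a Thursday
Day of year: 320
Offset from Jan 1: 319 days
319 mod 7 = 4
Result: Monday

Monday


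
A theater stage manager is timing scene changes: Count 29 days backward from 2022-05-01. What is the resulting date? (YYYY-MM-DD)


Start: 2022-05-01
Subtracting 29 days
Days already passed in May: 1
After going back through May: 28 more days to subtract
April 2022 has 30 days, need 28
Result: 2022-04-02

2022-04-02


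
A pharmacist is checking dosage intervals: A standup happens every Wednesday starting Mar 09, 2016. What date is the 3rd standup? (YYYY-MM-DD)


First occurrence: 2016-03-09 (occurrence 1)
Each occurrence is 7 days after the previous.
Occurrence 3 is 2 weeks after the first.
2 weeks = 14 days
2016-03-09 + 14 days = 2016-03-23

2016-03-23


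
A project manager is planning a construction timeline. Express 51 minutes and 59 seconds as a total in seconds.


Minutes: 51
Seconds: 59
Convert minutes to seconds: 51 x 60 = 3060
Add remaining seconds: 3060 + 59 = 3119

3119


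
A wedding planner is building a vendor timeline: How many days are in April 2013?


Month: April
Year: 2013
April is a 30-day month
Total: 30 days

30


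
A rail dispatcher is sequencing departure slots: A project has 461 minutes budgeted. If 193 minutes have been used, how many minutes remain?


Total budget: 461 minutes
Time used: 193 minutes
Remaining: 461 - 193 = 268 minutes
Percent used: 41.9%
Percent remaining: 58.1%

268


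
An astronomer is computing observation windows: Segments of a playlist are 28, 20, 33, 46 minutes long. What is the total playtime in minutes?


Durations: 28, 20, 33, 46
Running sum: 28
+ 20 = 48
+ 33 = 81
+ 46 = 127
Total duration: 127 minutes
That is 2 hours and 7 minutes

127


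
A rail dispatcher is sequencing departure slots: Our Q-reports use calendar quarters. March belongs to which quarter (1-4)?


Month: March (month 3)
Q1: January-March (months 1-3)
Q2: April-June (months 4-6)
Q3: July-September (months 7-9)
Q4: October-December (months 10-12)
Month 3 falls in Q1

1


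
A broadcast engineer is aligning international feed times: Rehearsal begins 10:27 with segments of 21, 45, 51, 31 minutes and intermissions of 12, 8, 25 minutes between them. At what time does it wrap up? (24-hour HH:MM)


Start: 10:27 = 627 min from midnight
  after task 1 (21 min): 10:48
  after break (12 min): 11:00
  after task 2 (45 min): 11:45
  after break (8 min): 11:53
  after task 3 (51 min): 12:44
  after break (25 min): 13:09
  after task 4 (31 min): 13:40
Total elapsed: 193 minutes
End time: 13:40

13:40


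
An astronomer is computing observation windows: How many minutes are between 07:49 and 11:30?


Start time: 07:49 = 469 minutes from midnight
End time: 11:30 = 690 minutes from midnight
Difference: 690 - 469 = 221 minutes
That is 3 hours and 41 minutes

221


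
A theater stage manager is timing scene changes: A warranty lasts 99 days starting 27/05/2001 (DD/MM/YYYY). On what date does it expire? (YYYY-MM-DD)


Start: 2001-05-27
Adding 99 days
Days remaining in May: 4
After May: 95 days still to add
June 2001: 30 days, 65 remaining
July 2001: 31 days, 34 remaining
August 2001: 31 days, 3 remaining
September 2001 has 30 days, need 3
Result: 2001-09-03

2001-09-03


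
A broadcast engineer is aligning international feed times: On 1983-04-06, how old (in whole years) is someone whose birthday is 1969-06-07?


Birth: 1969-06-07
Reference: 1983-04-06
Year difference: 1983 - 1969 = 14
Has birthday (06-07) occurred by 04-06? No
Birthday not yet reached this year -> subtract 1
Age in full years: 13

13


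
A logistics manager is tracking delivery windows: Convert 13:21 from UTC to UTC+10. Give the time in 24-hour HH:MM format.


Local time: 13:21 at UTC (offset 0h)
Target zone: UTC+10 (offset 10h)
Difference: 10 - (0) = 10 hours
Calculation: 13 + (10) = 23
Result: 23:21

23:21


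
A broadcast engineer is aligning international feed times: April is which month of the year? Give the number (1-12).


Calendar month order:
3. March
4. April <--
5. May
April is month number 4

4


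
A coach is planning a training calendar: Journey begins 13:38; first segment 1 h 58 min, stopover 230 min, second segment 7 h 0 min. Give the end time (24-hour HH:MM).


Depart: 13:38
Leg 1: +118 min -> 15:36
Layover: +230 min -> 19:26
Leg 2: +420 min -> 02:26
Total travel: 768 minutes = 12h 48m
Arrival: 02:26

02:26


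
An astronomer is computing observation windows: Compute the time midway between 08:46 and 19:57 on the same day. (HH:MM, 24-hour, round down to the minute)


Start time: 08:46 = 526 minutes from midnight
End time: 19:57 = 1197 minutes from midnight
Sum: 526 + 1197 = 1723
Midpoint: 1723 / 2 = 861 minutes
Convert: 861 / 60 = 14 hours, 21 minutes
Result: 14:21

14:21


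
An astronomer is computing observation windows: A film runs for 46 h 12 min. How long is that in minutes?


Hours: 46
Minutes: 12
Convert hours to minutes: 46 x 60 = 2760
Add remaining minutes: 2760 + 12 = 2772

2772


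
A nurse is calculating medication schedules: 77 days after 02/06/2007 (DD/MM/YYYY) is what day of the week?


Start: 2007-06-02 (Saturday)
Step 1 - find target date: add 77 days
  2007-06-02 + 77 days = 2007-08-18
Step 2 - day of week:
  77 mod 7 = 0
  Saturday + 0 days -> Saturday
Result: Saturday (2007-08-18)

Saturday


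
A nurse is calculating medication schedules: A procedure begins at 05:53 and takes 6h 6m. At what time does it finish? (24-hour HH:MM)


Start time: 05:53
Adding: 6 hours 6 minutes
Minutes: 53 + 6 = 59
Hours: 5 + 6 + 0 = 11
Result: 11:59

11:59


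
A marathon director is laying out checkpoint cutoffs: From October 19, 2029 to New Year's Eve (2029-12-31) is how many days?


Start: October 19, 2029
End: December 31, 2029
Days left in October: 12
November: 30
December: 31
Sum of remaining months: 61
Total: 12 + 61 = 73

73


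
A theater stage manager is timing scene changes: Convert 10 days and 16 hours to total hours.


Days: 10
Extra hours: 16
Hours per day: 24
Days to hours: 10 x 24 = 240
Total: 240 + 16 = 256

256


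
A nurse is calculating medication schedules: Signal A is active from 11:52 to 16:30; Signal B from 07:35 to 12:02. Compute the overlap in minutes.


Interval A: [712, 990] minutes from midnight
Interval B: [455, 722] minutes from midnight
Overlap start = max(712, 455) = 712
Overlap end = min(990, 722) = 722
Overlap = 722 - 712 = 10 minutes

10


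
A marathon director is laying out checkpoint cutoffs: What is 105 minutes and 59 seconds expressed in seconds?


Minutes: 105
Extra seconds: 59
Seconds per minute: 60
Minutes to seconds: 105 x 60 = 6300
Total: 6300 + 59 = 6359

6359


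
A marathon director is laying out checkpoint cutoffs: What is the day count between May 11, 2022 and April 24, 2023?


Start date: 2022-05-11
End date: 2023-04-24
May 2022: +21 days
Jun 2022: +30 days
Jul 2022: +31 days
... (9 more months)
Total: 348 days

348


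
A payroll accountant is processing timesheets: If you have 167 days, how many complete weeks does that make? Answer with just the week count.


Total days: 167
Days per week: 7
Division: 167 / 7 = 23 remainder 6
Complete weeks: 23
Remaining days: 6

23


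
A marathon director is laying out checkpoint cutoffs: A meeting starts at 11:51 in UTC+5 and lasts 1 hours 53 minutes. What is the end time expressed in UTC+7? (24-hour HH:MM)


Start: 11:51 in UTC+5
Step 1 - add duration:
  minutes: 51 + 53 = 104 (carry 1h)
  hours: 11 + 1 + 1 = 13
  end in UTC+5: 13:44
Step 2 - convert UTC+5 -> UTC+7:
  offset difference: 7 - (5) = 2 hours
  13 + (2) = 15 -> mod 24 = 15
Result: 15:44 in UTC+7

15:44


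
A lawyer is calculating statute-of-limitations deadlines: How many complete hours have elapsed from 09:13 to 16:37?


Start: 09:13
End: 16:37
Hour difference: 16 - 9 = 7 hours
Minute difference: 37 - 13 = 24 minutes
Total minutes: 444
Complete hours: 444 / 60 = 7 (remainder 24)

7


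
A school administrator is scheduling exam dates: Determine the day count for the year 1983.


Year: 1983
Check leap year rules:
Divisible by 4? No
1983 is not a leap year
Days: 365

365


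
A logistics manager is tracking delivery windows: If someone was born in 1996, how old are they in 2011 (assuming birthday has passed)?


Birth year: 1996
Current year: 2011
Age = current year - birth year
Age = 2011 - 1996 = 15

15


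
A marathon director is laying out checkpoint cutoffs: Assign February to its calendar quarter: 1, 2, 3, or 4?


Month: February (month 2)
Q1: January-March (months 1-3)
Q2: April-June (months 4-6)
Q3: July-September (months 7-9)
Q4: October-December (months 10-12)
Month 2 falls in Q1

1


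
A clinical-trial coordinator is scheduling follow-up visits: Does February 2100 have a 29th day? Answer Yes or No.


Year: 2100
Divisible by 4? 2100 / 4 = 525.0 -> Yes
Divisible by 100? 2100 / 100 = 21.0 -> Yes
Divisible by 400? 2100 / 400 = 5.25 -> No
Divisible by 100 but not 400, so NOT a leap year

No


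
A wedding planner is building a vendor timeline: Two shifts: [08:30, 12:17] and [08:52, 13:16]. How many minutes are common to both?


Interval A: [510, 737] minutes from midnight
Interval B: [532, 796] minutes from midnight
Overlap start = max(510, 532) = 532
Overlap end = min(737, 796) = 737
Overlap = 737 - 532 = 205 minutes

205


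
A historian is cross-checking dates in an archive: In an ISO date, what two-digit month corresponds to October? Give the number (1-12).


Calendar month order:
9. September
10. October <--
11. November
October is month number 10

10


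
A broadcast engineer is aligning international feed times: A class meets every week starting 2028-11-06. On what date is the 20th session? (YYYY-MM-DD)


First occurrence: 2028-11-06 (occurrence 1)
Each occurrence is 7 days after the previous.
Occurrence 20 is 19 weeks after the first.
19 weeks = 133 days
2028-11-06 + 133 days = 2029-03-19

2029-03-19


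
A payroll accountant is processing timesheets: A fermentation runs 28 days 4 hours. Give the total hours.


Days: 28
Extra hours: 4
Hours per day: 24
Days to hours: 28 x 24 = 672
Total: 672 + 4 = 676

676


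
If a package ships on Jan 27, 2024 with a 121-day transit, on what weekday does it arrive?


Start: 2024-01-27 (Saturday)
Step 1 - find target date: add 121 days
  2024-01-27 + 121 days = 2024-05-27
Step 2 - day of week:
  121 mod 7 = 2
  Saturday + 2 days -> Monday
Result: Monday (2024-05-27)

Monday


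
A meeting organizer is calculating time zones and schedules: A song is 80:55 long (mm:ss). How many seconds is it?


Minutes: 80
Extra seconds: 55
Seconds per minute: 60
Minutes to seconds: 80 x 60 = 4800
Total: 4800 + 55 = 4855

4855


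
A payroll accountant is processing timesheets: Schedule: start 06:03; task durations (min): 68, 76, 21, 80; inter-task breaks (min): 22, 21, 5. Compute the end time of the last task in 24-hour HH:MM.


Start: 06:03 = 363 min from midnight
  after task 1 (68 min): 07:11
  after break (22 min): 07:33
  after task 2 (76 min): 08:49
  after break (21 min): 09:10
  after task 3 (21 min): 09:31
  after break (5 min): 09:36
  after task 4 (80 min): 10:56
Total elapsed: 293 minutes
End time: 10:56

10:56


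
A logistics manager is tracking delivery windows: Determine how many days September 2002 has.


Month: September
Year: 2002
September is a 30-day month
Total: 30 days

30


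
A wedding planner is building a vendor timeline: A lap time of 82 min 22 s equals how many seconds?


Minutes: 82
Seconds: 22
Convert minutes to seconds: 82 x 60 = 4920
Add remaining seconds: 4920 + 22 = 4942

4942


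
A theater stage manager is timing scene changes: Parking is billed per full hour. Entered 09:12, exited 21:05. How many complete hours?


Start: 09:12
End: 21:05
Hour difference: 21 - 9 = 12 hours
Minute difference: 5 - 12 = -7 minutes
Total minutes: 713
Complete hours: 713 / 60 = 11 (remainder 53)

11
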